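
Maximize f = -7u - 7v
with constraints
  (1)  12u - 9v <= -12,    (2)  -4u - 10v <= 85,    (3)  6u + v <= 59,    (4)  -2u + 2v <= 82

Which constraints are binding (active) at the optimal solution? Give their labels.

(2) and (4)

Corner points and f = -7u - 7v:
  (-295/52, -81/13) → f = 4333/52
  (173/22, 130/11) → f = -3031/22
  (-495/14, 79/14) → f = 208
  (18/7, 305/7) → f = -323

The maximum is at (-495/14, 79/14). Substituting into each constraint, equality holds for (2) and (4); the remaining constraints have slack.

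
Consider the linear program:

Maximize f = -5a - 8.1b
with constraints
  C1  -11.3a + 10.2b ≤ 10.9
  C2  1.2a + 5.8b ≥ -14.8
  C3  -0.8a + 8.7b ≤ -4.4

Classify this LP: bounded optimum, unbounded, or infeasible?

Feasible corners and f = -5a - 8.1b:
  (-10709/3889, -7708/3889) → f = 579899/19445
  (-4657/3005, -1948/3005) → f = 195319/15025
The feasible region has finitely many vertices and no improving ray; the maximum is 579899/19445 at (-10709/3889, -7708/3889).

bounded optimum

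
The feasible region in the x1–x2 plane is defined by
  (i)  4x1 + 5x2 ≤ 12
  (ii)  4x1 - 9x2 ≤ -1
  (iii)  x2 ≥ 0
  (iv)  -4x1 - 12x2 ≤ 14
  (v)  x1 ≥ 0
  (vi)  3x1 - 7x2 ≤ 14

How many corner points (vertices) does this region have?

3

The feasible vertices (each the meet of two boundaries and inside every other half-plane) are:
  (103/56, 13/14)
  (0, 12/5)
  (0, 1/9)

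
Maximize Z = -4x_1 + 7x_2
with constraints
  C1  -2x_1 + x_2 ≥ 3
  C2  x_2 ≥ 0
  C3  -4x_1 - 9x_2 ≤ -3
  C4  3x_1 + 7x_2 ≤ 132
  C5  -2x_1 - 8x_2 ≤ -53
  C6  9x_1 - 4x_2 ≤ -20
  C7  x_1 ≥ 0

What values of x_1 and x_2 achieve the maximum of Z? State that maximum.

Feasible corners and Z = -4x_1 + 7x_2:
  (388/75, 416/25) → Z = 7184/75
  (0, 132/7) → Z = 132
  (13/20, 517/80) → Z = 3411/80
  (0, 53/8) → Z = 371/8

x_1 = 0, x_2 = 132/7, maximum Z = 132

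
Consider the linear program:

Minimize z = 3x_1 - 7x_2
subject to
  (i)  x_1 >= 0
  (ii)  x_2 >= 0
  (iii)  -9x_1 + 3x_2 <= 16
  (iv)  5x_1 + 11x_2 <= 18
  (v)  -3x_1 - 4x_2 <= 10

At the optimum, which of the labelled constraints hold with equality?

Extreme points and z = 3x_1 - 7x_2:
  (0, 0) → z = 0
  (0, 18/11) → z = -126/11
  (18/5, 0) → z = 54/5

The minimum is at (0, 18/11). Substituting into each constraint, equality holds for (i) and (iv); the remaining constraints have slack.

(i) and (iv)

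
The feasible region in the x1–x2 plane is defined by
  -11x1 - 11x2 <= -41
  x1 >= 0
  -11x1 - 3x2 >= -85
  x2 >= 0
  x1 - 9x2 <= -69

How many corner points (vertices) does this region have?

Of the 10 pairwise boundary intersections, those satisfying every inequality are:
  (0, 85/3)
  (0, 23/3)
  (93/17, 422/51)

3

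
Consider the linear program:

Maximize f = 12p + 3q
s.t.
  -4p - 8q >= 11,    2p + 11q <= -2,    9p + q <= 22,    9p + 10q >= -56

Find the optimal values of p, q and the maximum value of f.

Vertices and f = 12p + 3q:
  (-15/4, 1/2) → f = -87/2
  (11/4, -11/4) → f = 99/4
  (-596/79, 94/79) → f = -6870/79
  (92/27, -26/3) → f = 134/9

The optimum lies where -4p - 8q = 11 and 9p + q = 22.
Solving simultaneously gives p = 11/4, q = -11/4.

p = 11/4, q = -11/4, maximum f = 99/4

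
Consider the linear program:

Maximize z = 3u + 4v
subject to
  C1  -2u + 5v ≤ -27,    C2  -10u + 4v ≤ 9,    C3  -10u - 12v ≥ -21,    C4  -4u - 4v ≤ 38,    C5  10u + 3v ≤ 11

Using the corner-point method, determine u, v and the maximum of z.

u = 17/7, v = -31/7, maximum z = -73/7

Corner points and z = 3u + 4v:
  (-41/14, -46/7) → z = -491/14
  (17/7, -31/7) → z = -73/7
  (79/14, -106/7) → z = -611/14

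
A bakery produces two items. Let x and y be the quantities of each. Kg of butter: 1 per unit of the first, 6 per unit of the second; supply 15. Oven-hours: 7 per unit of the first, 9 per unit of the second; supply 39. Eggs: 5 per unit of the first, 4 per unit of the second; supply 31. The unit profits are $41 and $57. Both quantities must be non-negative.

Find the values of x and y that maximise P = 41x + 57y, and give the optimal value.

Corner points and P = 41x + 57y:
  (0, 0) → P = 0
  (0, 5/2) → P = 285/2
  (39/7, 0) → P = 1599/7
  (3, 2) → P = 237

x = 3, y = 2, maximum P = 237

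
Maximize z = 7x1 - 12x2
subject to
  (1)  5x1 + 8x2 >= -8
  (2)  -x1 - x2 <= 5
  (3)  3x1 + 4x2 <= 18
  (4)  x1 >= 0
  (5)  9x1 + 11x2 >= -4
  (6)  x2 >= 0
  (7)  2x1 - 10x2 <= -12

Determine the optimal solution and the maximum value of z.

Feasible corners and z = 7x1 - 12x2:
  (0, 9/2) → z = -54
  (66/19, 36/19) → z = 30/19
  (0, 6/5) → z = -72/5

x1 = 66/19, x2 = 36/19, maximum z = 30/19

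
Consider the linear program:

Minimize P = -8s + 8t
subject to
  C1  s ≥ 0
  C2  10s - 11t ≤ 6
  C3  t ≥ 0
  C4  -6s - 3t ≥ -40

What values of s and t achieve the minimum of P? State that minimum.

s = 229/48, t = 91/24, minimum P = -47/6

Feasible corners and P = -8s + 8t:
  (0, 0) → P = 0
  (0, 40/3) → P = 320/3
  (3/5, 0) → P = -24/5
  (229/48, 91/24) → P = -47/6

The binding constraints are 10s - 11t = 6 and -6s - 3t = -40.
Solving simultaneously gives s = 229/48, t = 91/24.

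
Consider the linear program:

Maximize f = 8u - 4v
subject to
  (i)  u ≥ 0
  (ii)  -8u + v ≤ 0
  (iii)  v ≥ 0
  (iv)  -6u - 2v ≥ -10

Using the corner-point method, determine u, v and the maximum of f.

u = 5/3, v = 0, maximum f = 40/3

Corner points and f = 8u - 4v:
  (0, 0) → f = 0
  (5/11, 40/11) → f = -120/11
  (5/3, 0) → f = 40/3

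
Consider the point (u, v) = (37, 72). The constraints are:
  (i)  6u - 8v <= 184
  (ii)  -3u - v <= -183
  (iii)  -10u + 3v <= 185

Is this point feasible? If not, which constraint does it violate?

(i): -354 ≤ 184 ✓
(ii): -183 ≤ -183 ✓
(iii): -154 ≤ 185 ✓

feasible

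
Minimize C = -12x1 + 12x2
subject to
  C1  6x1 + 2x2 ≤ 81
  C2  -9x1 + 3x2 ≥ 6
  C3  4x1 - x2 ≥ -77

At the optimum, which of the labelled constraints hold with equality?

Vertices and C = -12x1 + 12x2:
  (77/12, 85/4) → C = 178
  (-73/14, 393/7) → C = 5154/7
  (-75, -223) → C = -1776

The minimum is at (-75, -223). Substituting into each constraint, equality holds for C2 and C3; the remaining constraints have slack.

C2 and C3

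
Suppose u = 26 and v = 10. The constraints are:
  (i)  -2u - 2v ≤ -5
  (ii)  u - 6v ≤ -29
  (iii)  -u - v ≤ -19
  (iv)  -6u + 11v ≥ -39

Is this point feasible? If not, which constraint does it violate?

Constraint (iv): -6u + 11v = -46, which is not ≥ -39. All other constraints are satisfied.

not feasible — violates (iv)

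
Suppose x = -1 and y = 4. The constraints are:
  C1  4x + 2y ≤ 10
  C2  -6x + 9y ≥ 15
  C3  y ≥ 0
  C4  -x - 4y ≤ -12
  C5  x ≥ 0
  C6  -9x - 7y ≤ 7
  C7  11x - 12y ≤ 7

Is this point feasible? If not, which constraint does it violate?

not feasible — violates C5

Constraint C5: x = -1, which is not ≥ 0. All other constraints are satisfied.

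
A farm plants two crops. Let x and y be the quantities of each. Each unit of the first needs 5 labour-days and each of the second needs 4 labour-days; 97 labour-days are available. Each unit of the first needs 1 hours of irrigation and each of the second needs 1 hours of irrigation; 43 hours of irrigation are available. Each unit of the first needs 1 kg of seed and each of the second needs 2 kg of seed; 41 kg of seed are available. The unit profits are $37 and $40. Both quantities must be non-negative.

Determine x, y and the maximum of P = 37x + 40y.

Corner points and P = 37x + 40y:
  (0, 0) → P = 0
  (0, 41/2) → P = 820
  (97/5, 0) → P = 3589/5
  (5, 18) → P = 905

x = 5, y = 18, maximum P = 905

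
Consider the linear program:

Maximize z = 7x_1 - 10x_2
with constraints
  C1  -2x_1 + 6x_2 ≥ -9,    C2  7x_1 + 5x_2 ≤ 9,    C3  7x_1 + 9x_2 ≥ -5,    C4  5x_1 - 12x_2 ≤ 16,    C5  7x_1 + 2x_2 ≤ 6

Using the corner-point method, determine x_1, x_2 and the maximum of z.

x_1 = 52/47, x_2 = -41/47, maximum z = 774/47

Corner points and z = 7x_1 - 10x_2:
  (4/7, 1) → z = -6
  (28/43, -137/129) → z = 1958/129
  (52/47, -41/47) → z = 774/47
The feasible region is unbounded (it extends along (-5, 7), (-9, 7)), but z strictly decreases along every unbounded feasible direction, so there is no improving ray and the maximum is attained at a vertex.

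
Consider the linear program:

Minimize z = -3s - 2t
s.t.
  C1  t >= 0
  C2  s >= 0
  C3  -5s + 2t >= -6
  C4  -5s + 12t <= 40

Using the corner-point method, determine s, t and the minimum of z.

Vertices and z = -3s - 2t:
  (0, 0) → z = 0
  (6/5, 0) → z = -18/5
  (0, 10/3) → z = -20/3
  (76/25, 23/5) → z = -458/25

s = 76/25, t = 23/5, minimum z = -458/25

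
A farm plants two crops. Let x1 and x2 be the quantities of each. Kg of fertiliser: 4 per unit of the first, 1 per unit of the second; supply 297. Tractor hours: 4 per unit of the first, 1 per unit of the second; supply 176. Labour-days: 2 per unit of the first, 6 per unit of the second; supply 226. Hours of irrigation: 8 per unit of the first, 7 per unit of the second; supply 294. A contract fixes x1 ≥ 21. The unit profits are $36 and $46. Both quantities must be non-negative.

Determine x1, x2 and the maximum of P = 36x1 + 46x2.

x1 = 21, x2 = 18, maximum P = 1584

Feasible corners and P = 36x1 + 46x2:
  (147/4, 0) → P = 1323
  (21, 0) → P = 756
  (21, 18) → P = 1584

The binding constraints are 8x1 + 7x2 = 294 and x1 = 21.
Solving simultaneously gives x1 = 21, x2 = 18.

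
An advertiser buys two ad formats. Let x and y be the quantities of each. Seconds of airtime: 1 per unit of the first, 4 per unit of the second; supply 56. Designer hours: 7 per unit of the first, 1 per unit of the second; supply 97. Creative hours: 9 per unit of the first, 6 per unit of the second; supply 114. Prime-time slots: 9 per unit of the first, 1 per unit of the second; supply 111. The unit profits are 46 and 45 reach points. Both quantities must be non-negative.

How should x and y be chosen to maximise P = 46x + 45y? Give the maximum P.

x = 4, y = 13, maximum P = 769

Feasible corners and P = 46x + 45y:
  (0, 0) → P = 0
  (0, 14) → P = 630
  (37/3, 0) → P = 1702/3
  (4, 13) → P = 769
  (184/15, 3/5) → P = 8869/15

The optimum lies where x + 4y = 56 and 9x + 6y = 114.
Solving simultaneously gives x = 4, y = 13.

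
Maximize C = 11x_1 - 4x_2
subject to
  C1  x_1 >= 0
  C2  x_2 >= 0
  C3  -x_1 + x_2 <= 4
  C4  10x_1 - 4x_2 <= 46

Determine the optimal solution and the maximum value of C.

x_1 = 31/3, x_2 = 43/3, maximum C = 169/3

Extreme points and C = 11x_1 - 4x_2:
  (0, 0) → C = 0
  (0, 4) → C = -16
  (23/5, 0) → C = 253/5
  (31/3, 43/3) → C = 169/3

The binding constraints are -x_1 + x_2 = 4 and 10x_1 - 4x_2 = 46.
Solving simultaneously gives x_1 = 31/3, x_2 = 43/3.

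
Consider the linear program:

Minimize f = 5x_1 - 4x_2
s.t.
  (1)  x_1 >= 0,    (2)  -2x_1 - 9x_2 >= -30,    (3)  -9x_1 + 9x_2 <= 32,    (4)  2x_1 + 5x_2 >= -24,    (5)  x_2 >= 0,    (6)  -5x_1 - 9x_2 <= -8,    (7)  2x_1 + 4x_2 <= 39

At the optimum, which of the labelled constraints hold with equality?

Extreme points and f = 5x_1 - 4x_2:
  (0, 10/3) → f = -40/3
  (0, 8/9) → f = -32/9
  (15, 0) → f = 75
  (8/5, 0) → f = 8

The minimum is at (0, 10/3). Substituting into each constraint, equality holds for (1) and (2); the remaining constraints have slack.

(1) and (2)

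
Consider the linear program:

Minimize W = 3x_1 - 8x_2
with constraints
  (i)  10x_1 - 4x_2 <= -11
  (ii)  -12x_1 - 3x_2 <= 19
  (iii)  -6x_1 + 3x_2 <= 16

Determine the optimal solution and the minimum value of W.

Extreme points and W = 3x_1 - 8x_2:
  (-109/78, -29/39) → W = 137/78
  (31/6, 47/3) → W = -659/6
  (-35/18, 13/9) → W = -313/18

The optimum lies where 10x_1 - 4x_2 = -11 and -6x_1 + 3x_2 = 16.
Solving simultaneously gives x_1 = 31/6, x_2 = 47/3.

x_1 = 31/6, x_2 = 47/3, minimum W = -659/6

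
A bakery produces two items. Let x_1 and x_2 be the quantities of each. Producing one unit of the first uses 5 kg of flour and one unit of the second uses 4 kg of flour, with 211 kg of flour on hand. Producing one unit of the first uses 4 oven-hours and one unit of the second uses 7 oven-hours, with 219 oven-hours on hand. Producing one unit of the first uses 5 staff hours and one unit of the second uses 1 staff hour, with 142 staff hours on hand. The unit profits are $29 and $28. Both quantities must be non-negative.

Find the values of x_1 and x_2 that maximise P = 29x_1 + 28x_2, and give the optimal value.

The binding constraints are 4x_1 + 7x_2 = 219 and 5x_1 + x_2 = 142.
Solving simultaneously gives x_1 = 25, x_2 = 17.

x_1 = 25, x_2 = 17, maximum P = 1201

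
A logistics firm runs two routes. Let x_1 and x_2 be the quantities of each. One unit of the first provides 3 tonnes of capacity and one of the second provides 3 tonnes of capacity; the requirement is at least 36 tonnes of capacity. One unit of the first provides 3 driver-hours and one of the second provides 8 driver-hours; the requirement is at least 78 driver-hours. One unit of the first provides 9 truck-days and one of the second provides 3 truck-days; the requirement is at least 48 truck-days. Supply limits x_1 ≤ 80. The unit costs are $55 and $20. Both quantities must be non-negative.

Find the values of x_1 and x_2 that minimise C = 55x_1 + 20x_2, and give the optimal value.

x_1 = 2, x_2 = 10, minimum C = 310

The feasible region is unbounded (it extends along (0, 1)), but C strictly increases along every unbounded feasible direction, so there is no improving ray and the minimum is attained at a vertex.

At the optimal vertex, 3x_1 + 3x_2 = 36 and 9x_1 + 3x_2 = 48.
Solving simultaneously gives x_1 = 2, x_2 = 10.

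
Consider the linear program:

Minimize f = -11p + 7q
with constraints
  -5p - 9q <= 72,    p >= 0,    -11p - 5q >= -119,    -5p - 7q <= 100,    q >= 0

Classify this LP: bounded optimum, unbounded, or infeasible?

Extreme points and f = -11p + 7q:
  (0, 119/5) → f = 833/5
  (0, 0) → f = 0
  (119/11, 0) → f = -119
The feasible region has finitely many vertices and no improving ray; the minimum is -119 at (119/11, 0).

bounded optimum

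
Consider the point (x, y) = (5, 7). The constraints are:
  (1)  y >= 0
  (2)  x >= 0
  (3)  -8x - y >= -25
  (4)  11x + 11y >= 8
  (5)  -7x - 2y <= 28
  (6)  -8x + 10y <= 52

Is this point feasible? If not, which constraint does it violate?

not feasible — violates (3)

Constraint (3): -8x - y = -47, which is not ≥ -25. All other constraints are satisfied.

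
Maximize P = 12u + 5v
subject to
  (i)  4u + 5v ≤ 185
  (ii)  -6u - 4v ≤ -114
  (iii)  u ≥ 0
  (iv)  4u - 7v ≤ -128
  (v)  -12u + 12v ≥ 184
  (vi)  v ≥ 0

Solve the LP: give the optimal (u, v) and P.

u = 325/27, v = 739/27, maximum P = 7595/27

Corner points and P = 12u + 5v:
  (0, 37) → P = 185
  (325/27, 739/27) → P = 7595/27
  (0, 57/2) → P = 285/2
  (143/29, 612/29) → P = 4776/29
  (62/9, 200/9) → P = 1744/9

The optimum lies where 4u + 5v = 185 and -12u + 12v = 184.
Solving simultaneously gives u = 325/27, v = 739/27.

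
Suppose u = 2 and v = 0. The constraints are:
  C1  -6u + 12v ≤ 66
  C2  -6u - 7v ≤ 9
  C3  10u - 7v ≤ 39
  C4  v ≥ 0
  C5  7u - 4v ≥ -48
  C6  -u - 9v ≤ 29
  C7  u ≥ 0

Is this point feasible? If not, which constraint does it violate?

feasible

C1: -12 ≤ 66 ✓
C2: -12 ≤ 9 ✓
C3: 20 ≤ 39 ✓
C4: 0 ≥ 0 ✓
C5: 14 ≥ -48 ✓
C6: -2 ≤ 29 ✓
C7: 2 ≥ 0 ✓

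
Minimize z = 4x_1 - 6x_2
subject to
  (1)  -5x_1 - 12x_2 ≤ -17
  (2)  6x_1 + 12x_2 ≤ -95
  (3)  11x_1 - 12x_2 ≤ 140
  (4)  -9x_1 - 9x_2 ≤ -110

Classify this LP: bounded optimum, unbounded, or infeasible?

The boundaries -5x_1 - 12x_2 = -17 and 6x_1 + 12x_2 = -95 meet at (-112, 577/12), but that point violates -9x_1 - 9x_2 ≤ -110. Every candidate vertex is excluded by some other constraint, so the feasible region is empty.

infeasible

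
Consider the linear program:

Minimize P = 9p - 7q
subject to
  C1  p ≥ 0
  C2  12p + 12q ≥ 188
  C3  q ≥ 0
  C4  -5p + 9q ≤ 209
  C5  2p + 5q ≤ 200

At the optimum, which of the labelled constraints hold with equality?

Extreme points and P = 9p - 7q:
  (0, 47/3) → P = -329/3
  (0, 209/9) → P = -1463/9
  (47/3, 0) → P = 141
  (100, 0) → P = 900
  (755/43, 1418/43) → P = -3131/43

The minimum is at (0, 209/9). Substituting into each constraint, equality holds for C1 and C4; the remaining constraints have slack.

C1 and C4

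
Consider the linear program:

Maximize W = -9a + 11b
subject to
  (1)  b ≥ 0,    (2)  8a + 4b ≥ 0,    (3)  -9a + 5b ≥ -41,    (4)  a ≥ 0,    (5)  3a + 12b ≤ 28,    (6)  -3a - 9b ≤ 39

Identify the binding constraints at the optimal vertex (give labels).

Extreme points and W = -9a + 11b:
  (0, 0) → W = 0
  (41/9, 0) → W = -41
  (632/123, 43/41) → W = -1423/41
  (0, 7/3) → W = 77/3

The maximum is at (0, 7/3). Substituting into each constraint, equality holds for (4) and (5); the remaining constraints have slack.

(4) and (5)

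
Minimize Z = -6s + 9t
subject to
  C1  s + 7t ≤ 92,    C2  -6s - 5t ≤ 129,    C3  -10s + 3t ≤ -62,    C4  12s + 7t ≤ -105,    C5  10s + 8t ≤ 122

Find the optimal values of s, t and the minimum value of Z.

s = 21, t = -51, minimum Z = -585

Vertices and Z = -6s + 9t:
  (-77/68, -831/34) → Z = -3624/17
  (21, -51) → Z = -585
  (119/106, -897/53) → Z = -8430/53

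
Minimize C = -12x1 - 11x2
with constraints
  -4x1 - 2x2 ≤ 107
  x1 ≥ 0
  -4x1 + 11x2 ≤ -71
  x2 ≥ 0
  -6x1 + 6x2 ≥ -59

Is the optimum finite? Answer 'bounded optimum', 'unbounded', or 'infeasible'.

infeasible

The boundaries x1 = 0 and -4x1 + 11x2 = -71 meet at (0, -71/11), but that point violates x2 ≥ 0. Every candidate vertex is excluded by some other constraint, so the feasible region is empty.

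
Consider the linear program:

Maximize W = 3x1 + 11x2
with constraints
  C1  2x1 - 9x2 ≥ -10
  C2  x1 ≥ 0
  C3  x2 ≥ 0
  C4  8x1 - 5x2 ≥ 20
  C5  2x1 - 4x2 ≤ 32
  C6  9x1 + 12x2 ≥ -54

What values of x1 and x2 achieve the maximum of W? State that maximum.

x1 = 164/5, x2 = 42/5, maximum W = 954/5

Corner points and W = 3x1 + 11x2:
  (115/31, 60/31) → W = 1005/31
  (164/5, 42/5) → W = 954/5
  (5/2, 0) → W = 15/2
  (16, 0) → W = 48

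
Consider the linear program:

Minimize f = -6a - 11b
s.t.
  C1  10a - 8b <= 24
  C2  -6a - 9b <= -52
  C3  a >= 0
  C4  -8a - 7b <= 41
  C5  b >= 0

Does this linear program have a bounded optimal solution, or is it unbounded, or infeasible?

From the feasible point (316/69, 188/69), moving in the direction (0, 1) keeps every constraint satisfied while f decreases without bound.

unbounded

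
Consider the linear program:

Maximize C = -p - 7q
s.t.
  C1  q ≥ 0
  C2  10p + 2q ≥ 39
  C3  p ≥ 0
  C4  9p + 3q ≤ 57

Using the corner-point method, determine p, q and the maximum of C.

p = 39/10, q = 0, maximum C = -39/10

Feasible corners and C = -p - 7q:
  (39/10, 0) → C = -39/10
  (19/3, 0) → C = -19/3
  (1/4, 73/4) → C = -128

The optimum lies where q = 0 and 10p + 2q = 39.
Solving simultaneously gives p = 39/10, q = 0.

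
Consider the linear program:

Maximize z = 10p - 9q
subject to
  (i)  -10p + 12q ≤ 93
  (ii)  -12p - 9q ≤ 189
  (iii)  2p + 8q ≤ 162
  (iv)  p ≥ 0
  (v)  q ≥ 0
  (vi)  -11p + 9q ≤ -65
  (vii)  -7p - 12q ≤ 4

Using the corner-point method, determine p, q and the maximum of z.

p = 81, q = 0, maximum z = 810

Corner points and z = 10p - 9q:
  (81, 0) → z = 810
  (989/53, 826/53) → z = 2456/53
  (65/11, 0) → z = 650/11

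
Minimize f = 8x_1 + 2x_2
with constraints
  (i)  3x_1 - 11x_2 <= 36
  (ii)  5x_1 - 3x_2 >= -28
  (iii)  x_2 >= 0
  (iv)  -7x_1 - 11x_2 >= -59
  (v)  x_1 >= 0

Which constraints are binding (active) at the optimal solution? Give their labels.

(iii) and (v)

Corner points and f = 8x_1 + 2x_2:
  (59/7, 0) → f = 472/7
  (0, 0) → f = 0
  (0, 59/11) → f = 118/11

The minimum is at (0, 0). Substituting into each constraint, equality holds for (iii) and (v); the remaining constraints have slack.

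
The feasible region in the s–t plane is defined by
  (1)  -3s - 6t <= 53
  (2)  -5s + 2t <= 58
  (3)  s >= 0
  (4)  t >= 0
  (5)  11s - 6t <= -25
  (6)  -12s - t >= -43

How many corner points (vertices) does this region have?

Pairwise boundary intersections that survive every other constraint:
  (0, 29)
  (28/29, 911/29)
  (0, 25/6)
  (233/83, 773/83)

4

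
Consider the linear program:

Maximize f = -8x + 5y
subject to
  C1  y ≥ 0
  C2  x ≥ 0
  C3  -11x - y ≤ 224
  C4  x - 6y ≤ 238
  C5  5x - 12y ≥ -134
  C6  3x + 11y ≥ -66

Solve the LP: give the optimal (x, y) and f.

x = 0, y = 67/6, maximum f = 335/6

Vertices and f = -8x + 5y:
  (0, 0) → f = 0
  (238, 0) → f = -1904
  (0, 67/6) → f = 335/6
The feasible region is unbounded (it extends along (6, 1), (12, 5)), but f strictly decreases along every unbounded feasible direction, so there is no improving ray and the maximum is attained at a vertex.

The binding constraints are x = 0 and 5x - 12y = -134.
Solving simultaneously gives x = 0, y = 67/6.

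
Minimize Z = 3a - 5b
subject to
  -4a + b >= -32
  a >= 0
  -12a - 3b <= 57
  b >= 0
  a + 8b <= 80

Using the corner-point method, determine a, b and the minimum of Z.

Corner points and Z = 3a - 5b:
  (8, 0) → Z = 24
  (112/11, 96/11) → Z = -144/11
  (0, 0) → Z = 0
  (0, 10) → Z = -50

a = 0, b = 10, minimum Z = -50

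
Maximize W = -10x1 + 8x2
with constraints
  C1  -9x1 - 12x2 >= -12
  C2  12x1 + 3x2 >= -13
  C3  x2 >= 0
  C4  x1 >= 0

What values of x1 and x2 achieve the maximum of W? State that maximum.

x1 = 0, x2 = 1, maximum W = 8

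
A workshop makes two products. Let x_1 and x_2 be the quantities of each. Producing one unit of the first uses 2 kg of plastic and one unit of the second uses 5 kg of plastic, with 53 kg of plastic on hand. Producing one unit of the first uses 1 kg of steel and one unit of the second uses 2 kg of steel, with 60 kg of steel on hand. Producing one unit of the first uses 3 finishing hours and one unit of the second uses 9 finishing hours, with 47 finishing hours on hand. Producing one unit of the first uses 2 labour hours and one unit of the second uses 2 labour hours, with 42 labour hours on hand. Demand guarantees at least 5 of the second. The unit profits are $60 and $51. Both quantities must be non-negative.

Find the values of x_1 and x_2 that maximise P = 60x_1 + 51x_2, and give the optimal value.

x_1 = 2/3, x_2 = 5, maximum P = 295

Corner points and P = 60x_1 + 51x_2:
  (0, 47/9) → P = 799/3
  (0, 5) → P = 255
  (2/3, 5) → P = 295

The optimum lies where 3x_1 + 9x_2 = 47 and x_2 = 5.
Solving simultaneously gives x_1 = 2/3, x_2 = 5.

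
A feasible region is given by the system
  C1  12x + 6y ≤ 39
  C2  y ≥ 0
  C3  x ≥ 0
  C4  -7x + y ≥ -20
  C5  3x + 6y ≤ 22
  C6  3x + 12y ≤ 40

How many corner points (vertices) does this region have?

Pairwise boundary intersections that survive every other constraint:
  (53/18, 11/18)
  (17/9, 49/18)
  (0, 0)
  (20/7, 0)
  (0, 10/3)
  (4/3, 3)

6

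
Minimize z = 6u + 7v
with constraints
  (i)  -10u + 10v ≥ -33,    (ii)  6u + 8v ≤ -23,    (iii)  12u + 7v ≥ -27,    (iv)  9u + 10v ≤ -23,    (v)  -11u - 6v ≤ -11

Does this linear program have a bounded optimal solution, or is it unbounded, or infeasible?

infeasible

The boundaries -10u + 10v = -33 and 6u + 8v = -23 meet at (17/70, -107/35), but that point violates -11u - 6v ≤ -11. Every candidate vertex is excluded by some other constraint, so the feasible region is empty.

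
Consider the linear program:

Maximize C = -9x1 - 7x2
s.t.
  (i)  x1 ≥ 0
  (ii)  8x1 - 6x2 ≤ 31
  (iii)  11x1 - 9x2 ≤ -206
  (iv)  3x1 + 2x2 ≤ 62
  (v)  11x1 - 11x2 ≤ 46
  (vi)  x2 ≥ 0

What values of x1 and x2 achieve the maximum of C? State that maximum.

Corner points and C = -9x1 - 7x2:
  (0, 206/9) → C = -1442/9
  (0, 31) → C = -217
  (146/49, 1300/49) → C = -10414/49

x1 = 0, x2 = 206/9, maximum C = -1442/9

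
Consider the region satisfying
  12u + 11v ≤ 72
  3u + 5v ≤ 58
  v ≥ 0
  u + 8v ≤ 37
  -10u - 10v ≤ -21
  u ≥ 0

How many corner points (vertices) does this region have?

5

Of the 15 pairwise boundary intersections, those satisfying every inequality are:
  (6, 0)
  (169/85, 372/85)
  (21/10, 0)
  (0, 37/8)
  (0, 21/10)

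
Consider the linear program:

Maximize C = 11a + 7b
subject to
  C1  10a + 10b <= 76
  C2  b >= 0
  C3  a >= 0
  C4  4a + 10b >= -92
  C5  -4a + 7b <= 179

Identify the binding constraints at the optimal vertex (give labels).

C1 and C2

Vertices and C = 11a + 7b:
  (38/5, 0) → C = 418/5
  (0, 38/5) → C = 266/5
  (0, 0) → C = 0

The maximum is at (38/5, 0). Substituting into each constraint, equality holds for C1 and C2; the remaining constraints have slack.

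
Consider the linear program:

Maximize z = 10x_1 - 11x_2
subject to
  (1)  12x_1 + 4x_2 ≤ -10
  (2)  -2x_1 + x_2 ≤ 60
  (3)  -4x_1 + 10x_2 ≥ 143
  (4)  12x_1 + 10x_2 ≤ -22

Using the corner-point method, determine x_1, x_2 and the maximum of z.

The binding constraints are -4x_1 + 10x_2 = 143 and 12x_1 + 10x_2 = -22.
Solving simultaneously gives x_1 = -165/16, x_2 = 407/40.

x_1 = -165/16, x_2 = 407/40, maximum z = -4301/20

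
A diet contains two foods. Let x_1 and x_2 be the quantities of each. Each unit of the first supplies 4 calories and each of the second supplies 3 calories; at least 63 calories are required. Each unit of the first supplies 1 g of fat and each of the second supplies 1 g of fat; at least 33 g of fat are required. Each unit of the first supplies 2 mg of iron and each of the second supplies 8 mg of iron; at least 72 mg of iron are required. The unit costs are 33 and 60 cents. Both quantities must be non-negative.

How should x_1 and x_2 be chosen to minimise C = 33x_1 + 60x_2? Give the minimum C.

Vertices and C = 33x_1 + 60x_2:
  (0, 33) → C = 1980
  (36, 0) → C = 1188
  (32, 1) → C = 1116
The feasible region is unbounded (it extends along (0, 1), (1, 0)), but C strictly increases along every unbounded feasible direction, so there is no improving ray and the minimum is attained at a vertex.

x_1 = 32, x_2 = 1, minimum C = 1116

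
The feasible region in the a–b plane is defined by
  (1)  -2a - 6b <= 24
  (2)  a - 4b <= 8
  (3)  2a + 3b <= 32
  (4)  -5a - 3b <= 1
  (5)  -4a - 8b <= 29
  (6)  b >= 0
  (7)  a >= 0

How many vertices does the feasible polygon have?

Of the 21 pairwise boundary intersections, those satisfying every inequality are:
  (152/11, 16/11)
  (8, 0)
  (0, 32/3)
  (0, 0)

4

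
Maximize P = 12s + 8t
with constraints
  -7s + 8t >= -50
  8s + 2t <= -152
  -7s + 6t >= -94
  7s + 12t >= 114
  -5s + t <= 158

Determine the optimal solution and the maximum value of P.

s = -26, t = 28, maximum P = -88

Feasible corners and P = 12s + 8t:
  (-1026/41, 988/41) → P = -4408/41
  (-26, 28) → P = -88
  (-1782/67, 1676/67) → P = -7976/67

At the optimal vertex, 8s + 2t = -152 and -5s + t = 158.
Solving simultaneously gives s = -26, t = 28.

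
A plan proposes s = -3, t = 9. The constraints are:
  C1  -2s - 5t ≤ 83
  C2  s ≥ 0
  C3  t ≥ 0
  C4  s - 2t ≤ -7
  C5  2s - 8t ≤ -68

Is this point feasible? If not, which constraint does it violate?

not feasible — violates C2

Constraint C2: s = -3, which is not ≥ 0. All other constraints are satisfied.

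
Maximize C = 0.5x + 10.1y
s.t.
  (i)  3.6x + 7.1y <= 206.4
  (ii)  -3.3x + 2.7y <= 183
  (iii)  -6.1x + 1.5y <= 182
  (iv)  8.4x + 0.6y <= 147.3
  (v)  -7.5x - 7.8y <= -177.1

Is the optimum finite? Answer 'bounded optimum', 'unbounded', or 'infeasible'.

bounded optimum

Extreme points and C = 0.5x + 10.1y:
  (30733/1916, 10029/479) → C = 4205381/19160
  (-35251/2517, 30348/839) → C = 9019189/25170
  (17378/1017, 12763/2034) → C = 1462843/20340
The feasible region has finitely many vertices and no improving ray; the maximum is 9019189/25170 at (-35251/2517, 30348/839).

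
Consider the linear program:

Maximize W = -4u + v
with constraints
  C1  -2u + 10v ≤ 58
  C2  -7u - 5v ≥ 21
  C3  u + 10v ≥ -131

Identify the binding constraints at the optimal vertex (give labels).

C1 and C3

Extreme points and W = -4u + v:
  (-25/4, 91/20) → W = 591/20
  (-63, -34/5) → W = 1226/5
  (89/13, -896/65) → W = -2676/65

The maximum is at (-63, -34/5). Substituting into each constraint, equality holds for C1 and C3; the remaining constraints have slack.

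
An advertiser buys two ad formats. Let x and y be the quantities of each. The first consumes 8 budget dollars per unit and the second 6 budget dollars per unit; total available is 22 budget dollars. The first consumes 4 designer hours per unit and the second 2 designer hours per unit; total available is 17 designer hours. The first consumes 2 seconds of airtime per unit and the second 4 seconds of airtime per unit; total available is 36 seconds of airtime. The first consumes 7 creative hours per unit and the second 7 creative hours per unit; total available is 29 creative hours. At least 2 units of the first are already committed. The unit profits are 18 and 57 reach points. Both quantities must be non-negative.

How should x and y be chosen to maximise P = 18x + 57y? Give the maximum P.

x = 2, y = 1, maximum P = 93

Corner points and P = 18x + 57y:
  (11/4, 0) → P = 99/2
  (2, 0) → P = 36
  (2, 1) → P = 93

The binding constraints are 8x + 6y = 22 and x = 2.
Solving simultaneously gives x = 2, y = 1.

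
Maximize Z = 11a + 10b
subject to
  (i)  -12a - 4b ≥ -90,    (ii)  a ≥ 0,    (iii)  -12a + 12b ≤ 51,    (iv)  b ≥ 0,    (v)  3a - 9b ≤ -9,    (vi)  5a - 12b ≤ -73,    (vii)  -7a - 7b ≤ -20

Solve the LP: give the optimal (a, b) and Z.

Extreme points and Z = 11a + 10b:
  (73/16, 141/16) → Z = 2213/16
  (197/41, 663/82) → Z = 5482/41
  (22/7, 207/28) → Z = 217/2

The optimum lies where -12a - 4b = -90 and -12a + 12b = 51.
Solving simultaneously gives a = 73/16, b = 141/16.

a = 73/16, b = 141/16, maximum Z = 2213/16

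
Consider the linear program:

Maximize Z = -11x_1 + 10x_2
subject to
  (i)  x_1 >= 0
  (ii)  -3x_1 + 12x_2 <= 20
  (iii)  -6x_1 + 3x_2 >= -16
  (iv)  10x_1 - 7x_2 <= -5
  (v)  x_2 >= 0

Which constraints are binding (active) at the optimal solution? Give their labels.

Extreme points and Z = -11x_1 + 10x_2:
  (0, 5/3) → Z = 50/3
  (0, 5/7) → Z = 50/7
  (80/99, 185/99) → Z = 970/99

The maximum is at (0, 5/3). Substituting into each constraint, equality holds for (i) and (ii); the remaining constraints have slack.

(i) and (ii)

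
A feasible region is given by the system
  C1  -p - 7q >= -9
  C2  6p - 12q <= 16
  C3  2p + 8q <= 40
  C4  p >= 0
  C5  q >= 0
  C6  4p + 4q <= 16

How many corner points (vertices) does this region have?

5

Pairwise boundary intersections that survive every other constraint:
  (0, 9/7)
  (19/6, 5/6)
  (8/3, 0)
  (32/9, 4/9)
  (0, 0)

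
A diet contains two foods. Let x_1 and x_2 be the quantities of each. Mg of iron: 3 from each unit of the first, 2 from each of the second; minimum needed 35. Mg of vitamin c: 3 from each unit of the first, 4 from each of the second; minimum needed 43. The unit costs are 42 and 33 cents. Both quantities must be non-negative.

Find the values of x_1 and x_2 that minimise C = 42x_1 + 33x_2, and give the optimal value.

Corner points and C = 42x_1 + 33x_2:
  (0, 35/2) → C = 1155/2
  (43/3, 0) → C = 602
  (9, 4) → C = 510
The feasible region is unbounded (it extends along (0, 1), (1, 0)), but C strictly increases along every unbounded feasible direction, so there is no improving ray and the minimum is attained at a vertex.

The binding constraints are 3x_1 + 2x_2 = 35 and 3x_1 + 4x_2 = 43.
Solving simultaneously gives x_1 = 9, x_2 = 4.

x_1 = 9, x_2 = 4, minimum C = 510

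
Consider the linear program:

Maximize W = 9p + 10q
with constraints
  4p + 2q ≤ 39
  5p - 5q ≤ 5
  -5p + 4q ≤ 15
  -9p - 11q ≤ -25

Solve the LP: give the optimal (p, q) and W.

Extreme points and W = 9p + 10q:
  (41/6, 35/6) → W = 719/6
  (63/13, 255/26) → W = 1842/13
  (9/5, 4/5) → W = 121/5
  (-5/7, 20/7) → W = 155/7

The optimum lies where 4p + 2q = 39 and -5p + 4q = 15.
Solving simultaneously gives p = 63/13, q = 255/26.

p = 63/13, q = 255/26, maximum W = 1842/13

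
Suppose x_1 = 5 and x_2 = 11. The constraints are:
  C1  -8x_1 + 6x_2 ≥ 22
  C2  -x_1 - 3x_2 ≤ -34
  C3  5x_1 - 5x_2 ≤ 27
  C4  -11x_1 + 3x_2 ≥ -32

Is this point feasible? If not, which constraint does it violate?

feasible

C1: 26 ≥ 22 ✓
C2: -38 ≤ -34 ✓
C3: -30 ≤ 27 ✓
C4: -22 ≥ -32 ✓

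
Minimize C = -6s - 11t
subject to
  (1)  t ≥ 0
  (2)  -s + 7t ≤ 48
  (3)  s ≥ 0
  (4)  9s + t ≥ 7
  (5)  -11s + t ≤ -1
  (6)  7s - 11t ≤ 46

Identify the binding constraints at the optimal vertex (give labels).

(2) and (6)

Vertices and C = -6s - 11t:
  (7/9, 0) → C = -14/3
  (46/7, 0) → C = -276/7
  (55/76, 529/76) → C = -6149/76
  (425/19, 191/19) → C = -4651/19
  (2/5, 17/5) → C = -199/5

The minimum is at (425/19, 191/19). Substituting into each constraint, equality holds for (2) and (6); the remaining constraints have slack.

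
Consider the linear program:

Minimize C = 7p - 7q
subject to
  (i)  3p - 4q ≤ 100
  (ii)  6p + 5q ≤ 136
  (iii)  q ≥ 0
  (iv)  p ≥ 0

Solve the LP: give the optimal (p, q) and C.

Vertices and C = 7p - 7q:
  (68/3, 0) → C = 476/3
  (0, 136/5) → C = -952/5
  (0, 0) → C = 0

p = 0, q = 136/5, minimum C = -952/5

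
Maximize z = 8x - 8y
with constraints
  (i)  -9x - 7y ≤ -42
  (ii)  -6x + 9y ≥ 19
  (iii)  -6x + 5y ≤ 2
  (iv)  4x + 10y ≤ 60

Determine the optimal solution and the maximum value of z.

x = 175/48, y = 109/24, maximum z = -43/6

Extreme points and z = 8x - 8y:
  (77/24, 17/4) → z = -25/3
  (175/48, 109/24) → z = -43/6
  (7/2, 23/5) → z = -44/5

The binding constraints are -6x + 9y = 19 and 4x + 10y = 60.
Solving simultaneously gives x = 175/48, y = 109/24.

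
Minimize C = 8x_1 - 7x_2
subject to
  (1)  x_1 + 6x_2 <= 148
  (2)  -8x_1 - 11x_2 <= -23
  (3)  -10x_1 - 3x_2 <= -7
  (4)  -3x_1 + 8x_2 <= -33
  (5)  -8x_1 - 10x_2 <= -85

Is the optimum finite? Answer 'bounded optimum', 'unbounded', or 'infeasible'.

Feasible corners and C = 8x_1 - 7x_2:
  (691/13, 411/26) → C = 8179/26
  (705/8, -62) → C = 1139
  (505/47, -9/94) → C = 8143/94
The feasible region has finitely many vertices and no improving ray; the minimum is 8143/94 at (505/47, -9/94).

bounded optimum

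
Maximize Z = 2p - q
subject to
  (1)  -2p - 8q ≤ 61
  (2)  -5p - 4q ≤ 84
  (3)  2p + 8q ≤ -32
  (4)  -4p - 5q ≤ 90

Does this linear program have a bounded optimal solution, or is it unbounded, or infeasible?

From the feasible point (-107/8, -137/32), moving in the direction (8, -2) keeps every constraint satisfied while Z increases without bound.

unbounded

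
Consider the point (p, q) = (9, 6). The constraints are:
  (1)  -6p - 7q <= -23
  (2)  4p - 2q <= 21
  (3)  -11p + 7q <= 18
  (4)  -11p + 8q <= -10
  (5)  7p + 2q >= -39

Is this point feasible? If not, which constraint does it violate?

Constraint (2): 4p - 2q = 24, which is not ≤ 21. All other constraints are satisfied.

not feasible — violates (2)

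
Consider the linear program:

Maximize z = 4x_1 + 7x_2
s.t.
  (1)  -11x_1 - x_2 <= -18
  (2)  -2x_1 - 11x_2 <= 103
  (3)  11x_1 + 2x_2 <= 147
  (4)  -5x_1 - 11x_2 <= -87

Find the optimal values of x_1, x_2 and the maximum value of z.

x_1 = -111/11, x_2 = 129, maximum z = 9489/11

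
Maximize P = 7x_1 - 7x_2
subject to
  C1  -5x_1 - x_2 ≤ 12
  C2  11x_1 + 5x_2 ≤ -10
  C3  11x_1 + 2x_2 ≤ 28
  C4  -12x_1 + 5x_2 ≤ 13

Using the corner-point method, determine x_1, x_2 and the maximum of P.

At the optimal vertex, -5x_1 - x_2 = 12 and 11x_1 + 2x_2 = 28.
Solving simultaneously gives x_1 = 52, x_2 = -272.

x_1 = 52, x_2 = -272, maximum P = 2268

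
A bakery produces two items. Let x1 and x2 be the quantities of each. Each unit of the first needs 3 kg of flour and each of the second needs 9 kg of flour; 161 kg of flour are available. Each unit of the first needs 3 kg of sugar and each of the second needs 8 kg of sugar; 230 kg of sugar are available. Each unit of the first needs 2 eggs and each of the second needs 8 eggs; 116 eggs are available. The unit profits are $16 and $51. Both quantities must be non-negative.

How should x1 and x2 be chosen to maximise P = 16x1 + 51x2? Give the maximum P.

Vertices and P = 16x1 + 51x2:
  (0, 0) → P = 0
  (0, 29/2) → P = 1479/2
  (161/3, 0) → P = 2576/3
  (122/3, 13/3) → P = 2615/3

x1 = 122/3, x2 = 13/3, maximum P = 2615/3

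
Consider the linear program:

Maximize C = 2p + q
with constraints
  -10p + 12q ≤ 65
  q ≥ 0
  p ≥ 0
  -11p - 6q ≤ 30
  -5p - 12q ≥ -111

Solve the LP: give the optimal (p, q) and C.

p = 111/5, q = 0, maximum C = 222/5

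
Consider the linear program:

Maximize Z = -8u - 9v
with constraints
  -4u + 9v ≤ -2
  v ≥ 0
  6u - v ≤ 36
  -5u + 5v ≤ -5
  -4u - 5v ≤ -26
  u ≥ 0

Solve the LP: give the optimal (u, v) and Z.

u = 61/14, v = 12/7, maximum Z = -352/7

At the optimal vertex, -4u + 9v = -2 and -4u - 5v = -26.
Solving simultaneously gives u = 61/14, v = 12/7.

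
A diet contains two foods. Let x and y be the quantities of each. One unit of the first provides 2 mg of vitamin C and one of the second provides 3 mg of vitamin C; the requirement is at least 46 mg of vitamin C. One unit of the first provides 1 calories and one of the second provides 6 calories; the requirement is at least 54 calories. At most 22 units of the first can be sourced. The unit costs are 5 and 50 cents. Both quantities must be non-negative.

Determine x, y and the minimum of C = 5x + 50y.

x = 22, y = 16/3, minimum C = 1130/3

The feasible region is unbounded (it extends along (0, 1)), but C strictly increases along every unbounded feasible direction, so there is no improving ray and the minimum is attained at a vertex.

The optimum lies where x + 6y = 54 and x = 22.
Solving simultaneously gives x = 22, y = 16/3.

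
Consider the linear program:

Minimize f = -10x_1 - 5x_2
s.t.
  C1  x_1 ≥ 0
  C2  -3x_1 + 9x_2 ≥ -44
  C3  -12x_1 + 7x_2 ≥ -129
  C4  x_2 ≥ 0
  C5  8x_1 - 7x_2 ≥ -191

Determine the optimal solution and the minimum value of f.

Extreme points and f = -10x_1 - 5x_2:
  (0, 0) → f = 0
  (0, 191/7) → f = -955/7
  (43/4, 0) → f = -215/2
  (80, 831/7) → f = -9755/7

x_1 = 80, x_2 = 831/7, minimum f = -9755/7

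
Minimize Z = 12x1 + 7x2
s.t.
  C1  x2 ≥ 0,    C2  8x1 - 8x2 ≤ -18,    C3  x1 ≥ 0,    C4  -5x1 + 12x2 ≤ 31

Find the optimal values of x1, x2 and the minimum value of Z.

x1 = 0, x2 = 9/4, minimum Z = 63/4

Corner points and Z = 12x1 + 7x2:
  (0, 9/4) → Z = 63/4
  (4/7, 79/28) → Z = 745/28
  (0, 31/12) → Z = 217/12

The binding constraints are 8x1 - 8x2 = -18 and x1 = 0.
Solving simultaneously gives x1 = 0, x2 = 9/4.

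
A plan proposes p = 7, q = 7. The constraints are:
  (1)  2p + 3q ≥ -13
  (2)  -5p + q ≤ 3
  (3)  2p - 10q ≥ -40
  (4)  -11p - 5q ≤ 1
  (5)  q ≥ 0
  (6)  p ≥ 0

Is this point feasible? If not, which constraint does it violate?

Constraint (3): 2p - 10q = -56, which is not ≥ -40. All other constraints are satisfied.

not feasible — violates (3)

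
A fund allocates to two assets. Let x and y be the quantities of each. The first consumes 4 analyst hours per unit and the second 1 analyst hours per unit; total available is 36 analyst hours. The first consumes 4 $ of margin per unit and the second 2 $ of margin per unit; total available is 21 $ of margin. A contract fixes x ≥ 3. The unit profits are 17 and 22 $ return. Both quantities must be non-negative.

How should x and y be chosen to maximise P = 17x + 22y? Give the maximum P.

Feasible corners and P = 17x + 22y:
  (21/4, 0) → P = 357/4
  (3, 0) → P = 51
  (3, 9/2) → P = 150

At the optimal vertex, 4x + 2y = 21 and x = 3.
Solving simultaneously gives x = 3, y = 9/2.

x = 3, y = 9/2, maximum P = 150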